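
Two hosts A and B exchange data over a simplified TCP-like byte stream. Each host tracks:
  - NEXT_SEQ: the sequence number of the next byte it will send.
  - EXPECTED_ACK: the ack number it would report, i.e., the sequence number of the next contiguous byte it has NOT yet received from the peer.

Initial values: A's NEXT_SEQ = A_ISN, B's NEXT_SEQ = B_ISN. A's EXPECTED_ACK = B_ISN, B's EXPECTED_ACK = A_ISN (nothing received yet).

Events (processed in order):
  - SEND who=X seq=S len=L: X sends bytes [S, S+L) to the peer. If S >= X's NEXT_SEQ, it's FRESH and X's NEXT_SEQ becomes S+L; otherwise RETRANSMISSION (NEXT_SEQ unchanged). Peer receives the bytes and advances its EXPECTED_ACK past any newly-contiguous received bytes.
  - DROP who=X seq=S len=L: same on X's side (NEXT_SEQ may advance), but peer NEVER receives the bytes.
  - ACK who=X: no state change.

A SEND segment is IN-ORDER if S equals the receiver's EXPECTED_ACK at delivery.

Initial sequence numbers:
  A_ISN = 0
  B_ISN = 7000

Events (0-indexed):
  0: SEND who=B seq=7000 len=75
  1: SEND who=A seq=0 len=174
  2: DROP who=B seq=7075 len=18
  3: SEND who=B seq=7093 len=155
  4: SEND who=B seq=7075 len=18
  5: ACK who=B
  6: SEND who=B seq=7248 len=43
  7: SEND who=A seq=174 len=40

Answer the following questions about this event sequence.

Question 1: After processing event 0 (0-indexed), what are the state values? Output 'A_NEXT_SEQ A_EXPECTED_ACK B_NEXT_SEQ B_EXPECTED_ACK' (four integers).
After event 0: A_seq=0 A_ack=7075 B_seq=7075 B_ack=0

0 7075 7075 0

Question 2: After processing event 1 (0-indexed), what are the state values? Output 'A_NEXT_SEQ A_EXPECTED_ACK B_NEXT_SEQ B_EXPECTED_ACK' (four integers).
After event 0: A_seq=0 A_ack=7075 B_seq=7075 B_ack=0
After event 1: A_seq=174 A_ack=7075 B_seq=7075 B_ack=174

174 7075 7075 174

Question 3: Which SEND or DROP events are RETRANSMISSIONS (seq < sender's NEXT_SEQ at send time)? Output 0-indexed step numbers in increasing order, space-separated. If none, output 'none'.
Answer: 4

Derivation:
Step 0: SEND seq=7000 -> fresh
Step 1: SEND seq=0 -> fresh
Step 2: DROP seq=7075 -> fresh
Step 3: SEND seq=7093 -> fresh
Step 4: SEND seq=7075 -> retransmit
Step 6: SEND seq=7248 -> fresh
Step 7: SEND seq=174 -> fresh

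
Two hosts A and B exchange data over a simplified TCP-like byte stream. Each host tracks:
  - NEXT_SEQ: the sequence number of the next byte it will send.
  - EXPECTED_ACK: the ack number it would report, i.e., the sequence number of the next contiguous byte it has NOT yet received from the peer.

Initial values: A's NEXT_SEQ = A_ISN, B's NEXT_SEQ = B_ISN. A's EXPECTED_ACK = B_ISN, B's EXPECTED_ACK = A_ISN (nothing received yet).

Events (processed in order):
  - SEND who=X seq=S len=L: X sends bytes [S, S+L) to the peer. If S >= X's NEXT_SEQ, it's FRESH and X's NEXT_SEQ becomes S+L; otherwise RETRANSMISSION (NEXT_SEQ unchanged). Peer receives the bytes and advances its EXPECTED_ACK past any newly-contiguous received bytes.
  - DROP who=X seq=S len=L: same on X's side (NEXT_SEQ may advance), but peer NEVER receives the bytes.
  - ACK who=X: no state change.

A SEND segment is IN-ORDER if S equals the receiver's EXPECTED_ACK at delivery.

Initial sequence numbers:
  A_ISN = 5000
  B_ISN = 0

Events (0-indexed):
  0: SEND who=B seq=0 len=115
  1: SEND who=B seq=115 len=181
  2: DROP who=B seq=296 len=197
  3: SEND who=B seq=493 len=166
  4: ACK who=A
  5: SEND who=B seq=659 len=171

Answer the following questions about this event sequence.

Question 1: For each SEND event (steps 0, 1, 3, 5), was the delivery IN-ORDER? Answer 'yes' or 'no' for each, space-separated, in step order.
Answer: yes yes no no

Derivation:
Step 0: SEND seq=0 -> in-order
Step 1: SEND seq=115 -> in-order
Step 3: SEND seq=493 -> out-of-order
Step 5: SEND seq=659 -> out-of-order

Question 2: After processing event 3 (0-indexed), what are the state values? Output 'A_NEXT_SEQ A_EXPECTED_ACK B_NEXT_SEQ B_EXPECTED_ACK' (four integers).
After event 0: A_seq=5000 A_ack=115 B_seq=115 B_ack=5000
After event 1: A_seq=5000 A_ack=296 B_seq=296 B_ack=5000
After event 2: A_seq=5000 A_ack=296 B_seq=493 B_ack=5000
After event 3: A_seq=5000 A_ack=296 B_seq=659 B_ack=5000

5000 296 659 5000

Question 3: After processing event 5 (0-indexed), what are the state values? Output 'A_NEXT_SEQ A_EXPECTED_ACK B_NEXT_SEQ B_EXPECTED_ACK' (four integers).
After event 0: A_seq=5000 A_ack=115 B_seq=115 B_ack=5000
After event 1: A_seq=5000 A_ack=296 B_seq=296 B_ack=5000
After event 2: A_seq=5000 A_ack=296 B_seq=493 B_ack=5000
After event 3: A_seq=5000 A_ack=296 B_seq=659 B_ack=5000
After event 4: A_seq=5000 A_ack=296 B_seq=659 B_ack=5000
After event 5: A_seq=5000 A_ack=296 B_seq=830 B_ack=5000

5000 296 830 5000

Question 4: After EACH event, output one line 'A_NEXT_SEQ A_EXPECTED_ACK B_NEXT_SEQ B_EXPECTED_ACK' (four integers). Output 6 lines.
5000 115 115 5000
5000 296 296 5000
5000 296 493 5000
5000 296 659 5000
5000 296 659 5000
5000 296 830 5000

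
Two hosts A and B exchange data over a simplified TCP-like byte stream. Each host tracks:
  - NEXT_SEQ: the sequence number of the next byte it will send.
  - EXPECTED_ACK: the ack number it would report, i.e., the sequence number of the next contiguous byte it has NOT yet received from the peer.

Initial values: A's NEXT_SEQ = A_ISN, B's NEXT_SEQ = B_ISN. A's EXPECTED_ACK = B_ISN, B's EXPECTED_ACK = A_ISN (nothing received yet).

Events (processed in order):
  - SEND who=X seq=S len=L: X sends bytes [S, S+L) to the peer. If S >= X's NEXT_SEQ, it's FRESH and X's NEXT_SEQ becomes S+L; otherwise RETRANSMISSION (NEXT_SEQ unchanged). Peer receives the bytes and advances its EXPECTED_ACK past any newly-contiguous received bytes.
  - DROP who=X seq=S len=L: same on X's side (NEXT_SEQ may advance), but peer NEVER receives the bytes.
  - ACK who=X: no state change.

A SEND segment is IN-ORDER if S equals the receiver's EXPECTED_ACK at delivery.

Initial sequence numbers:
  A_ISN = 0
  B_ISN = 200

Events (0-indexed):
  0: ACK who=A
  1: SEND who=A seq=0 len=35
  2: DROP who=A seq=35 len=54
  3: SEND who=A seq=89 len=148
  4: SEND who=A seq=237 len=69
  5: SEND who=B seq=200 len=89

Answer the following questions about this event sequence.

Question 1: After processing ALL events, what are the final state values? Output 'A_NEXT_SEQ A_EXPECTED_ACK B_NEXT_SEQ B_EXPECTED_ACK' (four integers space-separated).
After event 0: A_seq=0 A_ack=200 B_seq=200 B_ack=0
After event 1: A_seq=35 A_ack=200 B_seq=200 B_ack=35
After event 2: A_seq=89 A_ack=200 B_seq=200 B_ack=35
After event 3: A_seq=237 A_ack=200 B_seq=200 B_ack=35
After event 4: A_seq=306 A_ack=200 B_seq=200 B_ack=35
After event 5: A_seq=306 A_ack=289 B_seq=289 B_ack=35

Answer: 306 289 289 35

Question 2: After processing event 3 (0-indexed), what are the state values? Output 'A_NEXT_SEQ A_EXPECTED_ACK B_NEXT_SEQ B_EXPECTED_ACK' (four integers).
After event 0: A_seq=0 A_ack=200 B_seq=200 B_ack=0
After event 1: A_seq=35 A_ack=200 B_seq=200 B_ack=35
After event 2: A_seq=89 A_ack=200 B_seq=200 B_ack=35
After event 3: A_seq=237 A_ack=200 B_seq=200 B_ack=35

237 200 200 35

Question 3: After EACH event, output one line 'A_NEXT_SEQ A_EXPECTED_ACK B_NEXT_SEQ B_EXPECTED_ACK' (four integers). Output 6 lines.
0 200 200 0
35 200 200 35
89 200 200 35
237 200 200 35
306 200 200 35
306 289 289 35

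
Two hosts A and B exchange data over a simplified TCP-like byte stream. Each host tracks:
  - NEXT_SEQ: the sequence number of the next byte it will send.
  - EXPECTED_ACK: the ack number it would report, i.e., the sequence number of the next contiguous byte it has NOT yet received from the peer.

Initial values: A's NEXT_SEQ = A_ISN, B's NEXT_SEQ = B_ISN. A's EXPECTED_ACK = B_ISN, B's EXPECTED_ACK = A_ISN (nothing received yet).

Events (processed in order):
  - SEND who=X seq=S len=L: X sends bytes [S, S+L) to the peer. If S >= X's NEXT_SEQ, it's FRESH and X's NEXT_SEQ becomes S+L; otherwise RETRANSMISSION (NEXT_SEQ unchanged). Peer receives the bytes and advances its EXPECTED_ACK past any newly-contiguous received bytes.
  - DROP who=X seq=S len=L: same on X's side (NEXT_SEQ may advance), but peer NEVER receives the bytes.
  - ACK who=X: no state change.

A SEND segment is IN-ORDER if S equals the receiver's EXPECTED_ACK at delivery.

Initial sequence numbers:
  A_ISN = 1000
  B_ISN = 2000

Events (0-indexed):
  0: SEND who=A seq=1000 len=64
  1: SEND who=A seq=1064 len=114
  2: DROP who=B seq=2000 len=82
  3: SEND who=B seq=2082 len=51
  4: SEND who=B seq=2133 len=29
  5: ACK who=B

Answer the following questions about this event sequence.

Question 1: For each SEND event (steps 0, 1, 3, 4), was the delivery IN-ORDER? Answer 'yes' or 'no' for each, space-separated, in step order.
Answer: yes yes no no

Derivation:
Step 0: SEND seq=1000 -> in-order
Step 1: SEND seq=1064 -> in-order
Step 3: SEND seq=2082 -> out-of-order
Step 4: SEND seq=2133 -> out-of-order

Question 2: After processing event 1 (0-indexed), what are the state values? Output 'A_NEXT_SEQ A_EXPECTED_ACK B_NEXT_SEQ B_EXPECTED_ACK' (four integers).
After event 0: A_seq=1064 A_ack=2000 B_seq=2000 B_ack=1064
After event 1: A_seq=1178 A_ack=2000 B_seq=2000 B_ack=1178

1178 2000 2000 1178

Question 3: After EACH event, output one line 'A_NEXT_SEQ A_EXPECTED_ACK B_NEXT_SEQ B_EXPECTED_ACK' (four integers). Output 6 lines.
1064 2000 2000 1064
1178 2000 2000 1178
1178 2000 2082 1178
1178 2000 2133 1178
1178 2000 2162 1178
1178 2000 2162 1178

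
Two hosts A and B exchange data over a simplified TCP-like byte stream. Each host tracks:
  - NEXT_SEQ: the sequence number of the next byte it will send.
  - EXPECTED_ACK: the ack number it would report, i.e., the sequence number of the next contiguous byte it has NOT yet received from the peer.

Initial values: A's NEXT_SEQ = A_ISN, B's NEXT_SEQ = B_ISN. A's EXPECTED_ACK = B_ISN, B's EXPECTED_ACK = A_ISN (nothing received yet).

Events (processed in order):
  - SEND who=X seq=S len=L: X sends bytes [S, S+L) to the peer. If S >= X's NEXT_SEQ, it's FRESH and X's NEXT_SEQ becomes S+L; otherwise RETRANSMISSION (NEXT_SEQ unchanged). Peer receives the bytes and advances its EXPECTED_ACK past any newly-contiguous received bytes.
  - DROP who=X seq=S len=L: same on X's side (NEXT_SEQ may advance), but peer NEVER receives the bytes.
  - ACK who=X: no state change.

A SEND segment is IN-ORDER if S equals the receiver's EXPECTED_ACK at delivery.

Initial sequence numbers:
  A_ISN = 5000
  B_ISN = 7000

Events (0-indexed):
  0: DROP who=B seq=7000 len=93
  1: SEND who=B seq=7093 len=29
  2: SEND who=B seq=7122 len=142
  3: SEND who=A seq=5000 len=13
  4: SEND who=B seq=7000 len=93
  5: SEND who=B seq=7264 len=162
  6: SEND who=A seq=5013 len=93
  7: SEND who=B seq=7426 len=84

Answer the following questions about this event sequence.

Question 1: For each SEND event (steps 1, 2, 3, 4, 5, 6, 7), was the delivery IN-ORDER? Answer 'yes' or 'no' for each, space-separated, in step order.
Answer: no no yes yes yes yes yes

Derivation:
Step 1: SEND seq=7093 -> out-of-order
Step 2: SEND seq=7122 -> out-of-order
Step 3: SEND seq=5000 -> in-order
Step 4: SEND seq=7000 -> in-order
Step 5: SEND seq=7264 -> in-order
Step 6: SEND seq=5013 -> in-order
Step 7: SEND seq=7426 -> in-order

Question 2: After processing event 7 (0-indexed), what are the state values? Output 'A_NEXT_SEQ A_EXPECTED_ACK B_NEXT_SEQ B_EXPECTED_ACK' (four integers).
After event 0: A_seq=5000 A_ack=7000 B_seq=7093 B_ack=5000
After event 1: A_seq=5000 A_ack=7000 B_seq=7122 B_ack=5000
After event 2: A_seq=5000 A_ack=7000 B_seq=7264 B_ack=5000
After event 3: A_seq=5013 A_ack=7000 B_seq=7264 B_ack=5013
After event 4: A_seq=5013 A_ack=7264 B_seq=7264 B_ack=5013
After event 5: A_seq=5013 A_ack=7426 B_seq=7426 B_ack=5013
After event 6: A_seq=5106 A_ack=7426 B_seq=7426 B_ack=5106
After event 7: A_seq=5106 A_ack=7510 B_seq=7510 B_ack=5106

5106 7510 7510 5106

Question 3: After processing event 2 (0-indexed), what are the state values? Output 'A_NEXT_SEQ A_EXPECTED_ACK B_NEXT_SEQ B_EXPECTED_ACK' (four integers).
After event 0: A_seq=5000 A_ack=7000 B_seq=7093 B_ack=5000
After event 1: A_seq=5000 A_ack=7000 B_seq=7122 B_ack=5000
After event 2: A_seq=5000 A_ack=7000 B_seq=7264 B_ack=5000

5000 7000 7264 5000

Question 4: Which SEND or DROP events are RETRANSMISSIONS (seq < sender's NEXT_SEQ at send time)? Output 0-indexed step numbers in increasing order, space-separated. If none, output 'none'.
Step 0: DROP seq=7000 -> fresh
Step 1: SEND seq=7093 -> fresh
Step 2: SEND seq=7122 -> fresh
Step 3: SEND seq=5000 -> fresh
Step 4: SEND seq=7000 -> retransmit
Step 5: SEND seq=7264 -> fresh
Step 6: SEND seq=5013 -> fresh
Step 7: SEND seq=7426 -> fresh

Answer: 4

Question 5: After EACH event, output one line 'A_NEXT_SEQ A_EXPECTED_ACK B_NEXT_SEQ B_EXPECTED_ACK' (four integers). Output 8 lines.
5000 7000 7093 5000
5000 7000 7122 5000
5000 7000 7264 5000
5013 7000 7264 5013
5013 7264 7264 5013
5013 7426 7426 5013
5106 7426 7426 5106
5106 7510 7510 5106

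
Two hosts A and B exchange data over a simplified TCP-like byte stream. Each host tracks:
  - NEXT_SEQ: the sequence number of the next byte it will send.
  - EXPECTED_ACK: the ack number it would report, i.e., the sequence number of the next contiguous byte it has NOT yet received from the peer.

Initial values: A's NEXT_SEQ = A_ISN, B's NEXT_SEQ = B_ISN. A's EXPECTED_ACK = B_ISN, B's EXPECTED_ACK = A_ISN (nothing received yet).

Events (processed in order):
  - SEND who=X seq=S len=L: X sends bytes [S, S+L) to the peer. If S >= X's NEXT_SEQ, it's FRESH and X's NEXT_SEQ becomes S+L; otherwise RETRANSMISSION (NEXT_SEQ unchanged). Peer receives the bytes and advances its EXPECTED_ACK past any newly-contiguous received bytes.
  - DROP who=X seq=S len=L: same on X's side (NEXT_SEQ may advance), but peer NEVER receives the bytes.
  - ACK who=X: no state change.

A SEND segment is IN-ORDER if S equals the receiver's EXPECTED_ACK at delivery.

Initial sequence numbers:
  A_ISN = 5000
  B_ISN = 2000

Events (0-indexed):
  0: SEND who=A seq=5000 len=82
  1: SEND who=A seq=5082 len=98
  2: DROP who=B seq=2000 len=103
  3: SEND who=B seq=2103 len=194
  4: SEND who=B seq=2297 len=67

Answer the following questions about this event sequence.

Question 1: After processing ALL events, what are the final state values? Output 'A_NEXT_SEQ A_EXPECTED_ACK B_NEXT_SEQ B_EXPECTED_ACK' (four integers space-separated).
Answer: 5180 2000 2364 5180

Derivation:
After event 0: A_seq=5082 A_ack=2000 B_seq=2000 B_ack=5082
After event 1: A_seq=5180 A_ack=2000 B_seq=2000 B_ack=5180
After event 2: A_seq=5180 A_ack=2000 B_seq=2103 B_ack=5180
After event 3: A_seq=5180 A_ack=2000 B_seq=2297 B_ack=5180
After event 4: A_seq=5180 A_ack=2000 B_seq=2364 B_ack=5180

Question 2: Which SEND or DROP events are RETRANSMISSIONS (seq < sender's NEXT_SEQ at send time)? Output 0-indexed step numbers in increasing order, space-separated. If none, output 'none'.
Step 0: SEND seq=5000 -> fresh
Step 1: SEND seq=5082 -> fresh
Step 2: DROP seq=2000 -> fresh
Step 3: SEND seq=2103 -> fresh
Step 4: SEND seq=2297 -> fresh

Answer: none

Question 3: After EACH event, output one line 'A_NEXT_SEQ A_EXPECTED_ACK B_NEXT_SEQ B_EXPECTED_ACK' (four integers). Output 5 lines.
5082 2000 2000 5082
5180 2000 2000 5180
5180 2000 2103 5180
5180 2000 2297 5180
5180 2000 2364 5180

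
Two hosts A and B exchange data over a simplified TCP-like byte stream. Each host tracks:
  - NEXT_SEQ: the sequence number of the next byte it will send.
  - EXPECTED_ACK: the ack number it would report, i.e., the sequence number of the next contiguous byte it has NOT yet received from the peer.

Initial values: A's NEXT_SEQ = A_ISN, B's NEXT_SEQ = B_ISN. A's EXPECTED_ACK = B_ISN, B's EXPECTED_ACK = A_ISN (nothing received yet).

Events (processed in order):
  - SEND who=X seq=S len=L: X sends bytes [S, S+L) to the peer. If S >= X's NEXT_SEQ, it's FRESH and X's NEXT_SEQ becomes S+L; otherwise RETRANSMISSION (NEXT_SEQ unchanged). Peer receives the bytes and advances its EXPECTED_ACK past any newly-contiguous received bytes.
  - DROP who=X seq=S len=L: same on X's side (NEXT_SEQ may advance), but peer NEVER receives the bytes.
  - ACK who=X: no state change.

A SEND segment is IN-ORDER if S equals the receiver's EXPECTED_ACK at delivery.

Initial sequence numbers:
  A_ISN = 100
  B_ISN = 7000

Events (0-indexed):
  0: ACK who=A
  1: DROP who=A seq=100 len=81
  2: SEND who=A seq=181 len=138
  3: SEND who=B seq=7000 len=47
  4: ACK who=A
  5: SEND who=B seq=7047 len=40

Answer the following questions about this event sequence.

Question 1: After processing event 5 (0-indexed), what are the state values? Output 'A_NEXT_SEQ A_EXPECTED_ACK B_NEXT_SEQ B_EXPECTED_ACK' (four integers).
After event 0: A_seq=100 A_ack=7000 B_seq=7000 B_ack=100
After event 1: A_seq=181 A_ack=7000 B_seq=7000 B_ack=100
After event 2: A_seq=319 A_ack=7000 B_seq=7000 B_ack=100
After event 3: A_seq=319 A_ack=7047 B_seq=7047 B_ack=100
After event 4: A_seq=319 A_ack=7047 B_seq=7047 B_ack=100
After event 5: A_seq=319 A_ack=7087 B_seq=7087 B_ack=100

319 7087 7087 100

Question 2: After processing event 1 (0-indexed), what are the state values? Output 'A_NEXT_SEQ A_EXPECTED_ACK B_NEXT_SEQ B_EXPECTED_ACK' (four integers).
After event 0: A_seq=100 A_ack=7000 B_seq=7000 B_ack=100
After event 1: A_seq=181 A_ack=7000 B_seq=7000 B_ack=100

181 7000 7000 100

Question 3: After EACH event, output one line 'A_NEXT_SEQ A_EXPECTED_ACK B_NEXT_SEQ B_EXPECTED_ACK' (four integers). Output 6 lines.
100 7000 7000 100
181 7000 7000 100
319 7000 7000 100
319 7047 7047 100
319 7047 7047 100
319 7087 7087 100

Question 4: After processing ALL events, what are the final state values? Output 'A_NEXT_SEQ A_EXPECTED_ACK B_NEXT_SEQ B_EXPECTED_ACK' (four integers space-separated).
Answer: 319 7087 7087 100

Derivation:
After event 0: A_seq=100 A_ack=7000 B_seq=7000 B_ack=100
After event 1: A_seq=181 A_ack=7000 B_seq=7000 B_ack=100
After event 2: A_seq=319 A_ack=7000 B_seq=7000 B_ack=100
After event 3: A_seq=319 A_ack=7047 B_seq=7047 B_ack=100
After event 4: A_seq=319 A_ack=7047 B_seq=7047 B_ack=100
After event 5: A_seq=319 A_ack=7087 B_seq=7087 B_ack=100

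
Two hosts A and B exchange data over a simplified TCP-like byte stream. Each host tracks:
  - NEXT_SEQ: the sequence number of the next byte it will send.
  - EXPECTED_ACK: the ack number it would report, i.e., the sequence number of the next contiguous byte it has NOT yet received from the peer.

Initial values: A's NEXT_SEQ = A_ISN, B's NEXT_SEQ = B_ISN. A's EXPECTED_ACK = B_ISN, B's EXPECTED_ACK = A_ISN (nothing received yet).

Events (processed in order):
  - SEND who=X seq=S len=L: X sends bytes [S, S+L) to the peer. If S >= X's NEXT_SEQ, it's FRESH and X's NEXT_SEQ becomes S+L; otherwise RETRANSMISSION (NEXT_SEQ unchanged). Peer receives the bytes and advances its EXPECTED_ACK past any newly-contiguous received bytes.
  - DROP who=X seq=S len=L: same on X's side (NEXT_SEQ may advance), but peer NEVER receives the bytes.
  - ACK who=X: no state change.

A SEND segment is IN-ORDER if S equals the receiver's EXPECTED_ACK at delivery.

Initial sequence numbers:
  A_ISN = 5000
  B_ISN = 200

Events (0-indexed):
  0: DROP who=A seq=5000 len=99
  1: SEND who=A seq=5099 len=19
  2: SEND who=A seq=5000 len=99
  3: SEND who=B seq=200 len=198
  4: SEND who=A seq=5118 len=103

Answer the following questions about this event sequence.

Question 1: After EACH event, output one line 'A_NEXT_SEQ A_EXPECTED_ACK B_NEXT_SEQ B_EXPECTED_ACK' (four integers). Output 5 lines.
5099 200 200 5000
5118 200 200 5000
5118 200 200 5118
5118 398 398 5118
5221 398 398 5221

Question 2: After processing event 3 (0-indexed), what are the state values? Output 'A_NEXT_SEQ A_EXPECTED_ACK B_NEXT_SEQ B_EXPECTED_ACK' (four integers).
After event 0: A_seq=5099 A_ack=200 B_seq=200 B_ack=5000
After event 1: A_seq=5118 A_ack=200 B_seq=200 B_ack=5000
After event 2: A_seq=5118 A_ack=200 B_seq=200 B_ack=5118
After event 3: A_seq=5118 A_ack=398 B_seq=398 B_ack=5118

5118 398 398 5118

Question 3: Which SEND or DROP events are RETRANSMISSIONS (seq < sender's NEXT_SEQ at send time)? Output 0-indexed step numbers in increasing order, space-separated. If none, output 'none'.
Step 0: DROP seq=5000 -> fresh
Step 1: SEND seq=5099 -> fresh
Step 2: SEND seq=5000 -> retransmit
Step 3: SEND seq=200 -> fresh
Step 4: SEND seq=5118 -> fresh

Answer: 2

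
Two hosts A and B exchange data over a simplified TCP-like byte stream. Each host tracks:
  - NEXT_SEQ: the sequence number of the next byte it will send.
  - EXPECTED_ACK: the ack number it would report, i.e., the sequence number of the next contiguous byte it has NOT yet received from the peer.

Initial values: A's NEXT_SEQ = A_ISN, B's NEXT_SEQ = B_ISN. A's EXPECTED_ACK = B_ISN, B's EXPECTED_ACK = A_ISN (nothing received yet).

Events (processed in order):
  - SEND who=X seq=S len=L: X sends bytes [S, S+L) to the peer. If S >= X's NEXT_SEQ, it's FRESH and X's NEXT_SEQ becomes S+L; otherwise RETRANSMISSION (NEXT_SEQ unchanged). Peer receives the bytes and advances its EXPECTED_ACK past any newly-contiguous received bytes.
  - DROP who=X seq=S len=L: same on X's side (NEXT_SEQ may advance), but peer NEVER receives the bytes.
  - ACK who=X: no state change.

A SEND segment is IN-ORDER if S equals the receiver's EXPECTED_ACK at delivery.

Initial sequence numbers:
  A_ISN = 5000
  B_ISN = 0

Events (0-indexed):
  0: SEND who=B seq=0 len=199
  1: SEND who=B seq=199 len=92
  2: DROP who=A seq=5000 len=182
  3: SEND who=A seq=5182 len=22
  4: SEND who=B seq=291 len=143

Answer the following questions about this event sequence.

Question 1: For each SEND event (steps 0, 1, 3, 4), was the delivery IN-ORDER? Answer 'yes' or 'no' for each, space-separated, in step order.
Answer: yes yes no yes

Derivation:
Step 0: SEND seq=0 -> in-order
Step 1: SEND seq=199 -> in-order
Step 3: SEND seq=5182 -> out-of-order
Step 4: SEND seq=291 -> in-order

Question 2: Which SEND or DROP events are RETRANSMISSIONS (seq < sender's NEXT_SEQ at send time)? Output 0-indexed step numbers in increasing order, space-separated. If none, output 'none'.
Step 0: SEND seq=0 -> fresh
Step 1: SEND seq=199 -> fresh
Step 2: DROP seq=5000 -> fresh
Step 3: SEND seq=5182 -> fresh
Step 4: SEND seq=291 -> fresh

Answer: none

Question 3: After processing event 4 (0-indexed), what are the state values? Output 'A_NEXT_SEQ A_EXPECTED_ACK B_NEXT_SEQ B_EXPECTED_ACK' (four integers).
After event 0: A_seq=5000 A_ack=199 B_seq=199 B_ack=5000
After event 1: A_seq=5000 A_ack=291 B_seq=291 B_ack=5000
After event 2: A_seq=5182 A_ack=291 B_seq=291 B_ack=5000
After event 3: A_seq=5204 A_ack=291 B_seq=291 B_ack=5000
After event 4: A_seq=5204 A_ack=434 B_seq=434 B_ack=5000

5204 434 434 5000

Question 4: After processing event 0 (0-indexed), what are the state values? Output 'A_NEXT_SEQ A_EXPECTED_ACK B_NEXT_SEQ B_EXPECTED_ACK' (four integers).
After event 0: A_seq=5000 A_ack=199 B_seq=199 B_ack=5000

5000 199 199 5000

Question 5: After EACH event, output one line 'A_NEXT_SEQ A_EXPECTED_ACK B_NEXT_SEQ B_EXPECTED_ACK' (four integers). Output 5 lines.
5000 199 199 5000
5000 291 291 5000
5182 291 291 5000
5204 291 291 5000
5204 434 434 5000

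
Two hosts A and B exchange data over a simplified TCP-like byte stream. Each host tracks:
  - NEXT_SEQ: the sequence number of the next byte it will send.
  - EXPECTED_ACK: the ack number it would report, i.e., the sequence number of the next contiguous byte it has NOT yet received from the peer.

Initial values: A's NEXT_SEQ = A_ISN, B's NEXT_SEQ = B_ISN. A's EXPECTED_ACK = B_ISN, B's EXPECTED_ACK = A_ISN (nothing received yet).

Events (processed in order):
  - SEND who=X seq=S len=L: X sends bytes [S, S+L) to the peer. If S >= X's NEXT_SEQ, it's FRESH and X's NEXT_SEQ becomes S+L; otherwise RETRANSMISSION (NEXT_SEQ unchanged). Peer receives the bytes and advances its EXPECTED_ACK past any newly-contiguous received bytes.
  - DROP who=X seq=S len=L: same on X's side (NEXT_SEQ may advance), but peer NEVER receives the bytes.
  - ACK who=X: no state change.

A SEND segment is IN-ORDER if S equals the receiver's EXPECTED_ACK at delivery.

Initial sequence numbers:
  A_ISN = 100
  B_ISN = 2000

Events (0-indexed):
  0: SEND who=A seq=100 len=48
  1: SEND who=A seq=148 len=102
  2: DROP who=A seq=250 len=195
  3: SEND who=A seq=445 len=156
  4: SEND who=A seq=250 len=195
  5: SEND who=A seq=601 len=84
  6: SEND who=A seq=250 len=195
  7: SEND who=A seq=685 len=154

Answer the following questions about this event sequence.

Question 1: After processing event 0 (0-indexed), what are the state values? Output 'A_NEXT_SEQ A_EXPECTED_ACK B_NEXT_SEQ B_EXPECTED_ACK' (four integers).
After event 0: A_seq=148 A_ack=2000 B_seq=2000 B_ack=148

148 2000 2000 148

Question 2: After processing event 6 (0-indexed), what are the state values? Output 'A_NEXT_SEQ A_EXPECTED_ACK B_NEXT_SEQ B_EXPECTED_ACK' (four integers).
After event 0: A_seq=148 A_ack=2000 B_seq=2000 B_ack=148
After event 1: A_seq=250 A_ack=2000 B_seq=2000 B_ack=250
After event 2: A_seq=445 A_ack=2000 B_seq=2000 B_ack=250
After event 3: A_seq=601 A_ack=2000 B_seq=2000 B_ack=250
After event 4: A_seq=601 A_ack=2000 B_seq=2000 B_ack=601
After event 5: A_seq=685 A_ack=2000 B_seq=2000 B_ack=685
After event 6: A_seq=685 A_ack=2000 B_seq=2000 B_ack=685

685 2000 2000 685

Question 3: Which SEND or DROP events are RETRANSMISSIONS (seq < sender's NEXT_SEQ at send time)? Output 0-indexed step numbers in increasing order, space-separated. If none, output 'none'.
Step 0: SEND seq=100 -> fresh
Step 1: SEND seq=148 -> fresh
Step 2: DROP seq=250 -> fresh
Step 3: SEND seq=445 -> fresh
Step 4: SEND seq=250 -> retransmit
Step 5: SEND seq=601 -> fresh
Step 6: SEND seq=250 -> retransmit
Step 7: SEND seq=685 -> fresh

Answer: 4 6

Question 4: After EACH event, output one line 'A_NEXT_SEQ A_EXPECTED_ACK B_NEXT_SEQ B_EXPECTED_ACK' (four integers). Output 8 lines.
148 2000 2000 148
250 2000 2000 250
445 2000 2000 250
601 2000 2000 250
601 2000 2000 601
685 2000 2000 685
685 2000 2000 685
839 2000 2000 839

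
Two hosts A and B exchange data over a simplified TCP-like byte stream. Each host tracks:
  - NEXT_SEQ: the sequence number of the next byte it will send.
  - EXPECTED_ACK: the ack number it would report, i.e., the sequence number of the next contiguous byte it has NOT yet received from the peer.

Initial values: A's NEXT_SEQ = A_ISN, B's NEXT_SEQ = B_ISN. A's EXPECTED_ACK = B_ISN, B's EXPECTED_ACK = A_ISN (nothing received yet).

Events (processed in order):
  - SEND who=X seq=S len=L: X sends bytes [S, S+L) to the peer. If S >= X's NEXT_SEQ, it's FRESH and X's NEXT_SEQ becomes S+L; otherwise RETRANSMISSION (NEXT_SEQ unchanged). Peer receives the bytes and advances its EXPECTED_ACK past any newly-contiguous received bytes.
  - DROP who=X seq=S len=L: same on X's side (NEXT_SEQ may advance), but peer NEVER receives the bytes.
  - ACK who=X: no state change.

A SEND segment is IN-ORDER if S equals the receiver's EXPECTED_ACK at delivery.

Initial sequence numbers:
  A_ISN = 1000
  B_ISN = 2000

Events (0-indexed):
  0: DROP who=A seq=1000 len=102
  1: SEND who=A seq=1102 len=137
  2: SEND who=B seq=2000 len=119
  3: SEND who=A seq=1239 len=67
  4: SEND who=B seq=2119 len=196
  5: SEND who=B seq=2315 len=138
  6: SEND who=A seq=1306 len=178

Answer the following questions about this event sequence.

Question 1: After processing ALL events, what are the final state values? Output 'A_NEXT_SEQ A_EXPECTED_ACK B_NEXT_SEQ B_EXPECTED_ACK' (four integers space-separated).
Answer: 1484 2453 2453 1000

Derivation:
After event 0: A_seq=1102 A_ack=2000 B_seq=2000 B_ack=1000
After event 1: A_seq=1239 A_ack=2000 B_seq=2000 B_ack=1000
After event 2: A_seq=1239 A_ack=2119 B_seq=2119 B_ack=1000
After event 3: A_seq=1306 A_ack=2119 B_seq=2119 B_ack=1000
After event 4: A_seq=1306 A_ack=2315 B_seq=2315 B_ack=1000
After event 5: A_seq=1306 A_ack=2453 B_seq=2453 B_ack=1000
After event 6: A_seq=1484 A_ack=2453 B_seq=2453 B_ack=1000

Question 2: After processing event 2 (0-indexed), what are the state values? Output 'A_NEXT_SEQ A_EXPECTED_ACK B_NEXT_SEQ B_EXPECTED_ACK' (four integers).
After event 0: A_seq=1102 A_ack=2000 B_seq=2000 B_ack=1000
After event 1: A_seq=1239 A_ack=2000 B_seq=2000 B_ack=1000
After event 2: A_seq=1239 A_ack=2119 B_seq=2119 B_ack=1000

1239 2119 2119 1000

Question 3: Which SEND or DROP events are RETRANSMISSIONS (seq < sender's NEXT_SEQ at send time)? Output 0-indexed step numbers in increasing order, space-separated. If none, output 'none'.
Answer: none

Derivation:
Step 0: DROP seq=1000 -> fresh
Step 1: SEND seq=1102 -> fresh
Step 2: SEND seq=2000 -> fresh
Step 3: SEND seq=1239 -> fresh
Step 4: SEND seq=2119 -> fresh
Step 5: SEND seq=2315 -> fresh
Step 6: SEND seq=1306 -> fresh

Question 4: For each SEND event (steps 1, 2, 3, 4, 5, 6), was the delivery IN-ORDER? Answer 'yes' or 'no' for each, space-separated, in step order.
Step 1: SEND seq=1102 -> out-of-order
Step 2: SEND seq=2000 -> in-order
Step 3: SEND seq=1239 -> out-of-order
Step 4: SEND seq=2119 -> in-order
Step 5: SEND seq=2315 -> in-order
Step 6: SEND seq=1306 -> out-of-order

Answer: no yes no yes yes no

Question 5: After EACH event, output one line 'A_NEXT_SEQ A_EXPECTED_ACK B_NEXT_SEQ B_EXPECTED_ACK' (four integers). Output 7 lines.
1102 2000 2000 1000
1239 2000 2000 1000
1239 2119 2119 1000
1306 2119 2119 1000
1306 2315 2315 1000
1306 2453 2453 1000
1484 2453 2453 1000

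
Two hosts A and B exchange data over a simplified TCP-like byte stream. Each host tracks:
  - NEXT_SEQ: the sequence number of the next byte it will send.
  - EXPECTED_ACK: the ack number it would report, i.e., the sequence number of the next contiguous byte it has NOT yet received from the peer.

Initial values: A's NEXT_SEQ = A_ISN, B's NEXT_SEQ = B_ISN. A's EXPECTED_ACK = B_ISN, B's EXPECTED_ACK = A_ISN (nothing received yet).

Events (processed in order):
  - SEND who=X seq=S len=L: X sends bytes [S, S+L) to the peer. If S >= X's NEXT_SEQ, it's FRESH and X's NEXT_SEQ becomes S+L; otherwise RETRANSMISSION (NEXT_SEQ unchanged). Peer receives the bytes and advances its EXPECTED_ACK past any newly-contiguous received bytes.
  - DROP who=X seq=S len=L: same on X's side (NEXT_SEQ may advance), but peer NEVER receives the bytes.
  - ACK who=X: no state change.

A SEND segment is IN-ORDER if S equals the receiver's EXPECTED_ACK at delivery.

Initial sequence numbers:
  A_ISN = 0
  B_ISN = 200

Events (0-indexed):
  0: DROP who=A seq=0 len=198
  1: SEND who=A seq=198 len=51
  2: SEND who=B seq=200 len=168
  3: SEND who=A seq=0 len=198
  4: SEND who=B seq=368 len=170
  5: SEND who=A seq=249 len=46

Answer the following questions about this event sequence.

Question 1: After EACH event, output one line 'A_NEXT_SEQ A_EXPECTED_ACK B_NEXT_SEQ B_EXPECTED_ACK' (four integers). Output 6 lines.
198 200 200 0
249 200 200 0
249 368 368 0
249 368 368 249
249 538 538 249
295 538 538 295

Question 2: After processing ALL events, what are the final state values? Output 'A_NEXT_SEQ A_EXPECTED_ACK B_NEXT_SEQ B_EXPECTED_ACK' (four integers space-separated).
After event 0: A_seq=198 A_ack=200 B_seq=200 B_ack=0
After event 1: A_seq=249 A_ack=200 B_seq=200 B_ack=0
After event 2: A_seq=249 A_ack=368 B_seq=368 B_ack=0
After event 3: A_seq=249 A_ack=368 B_seq=368 B_ack=249
After event 4: A_seq=249 A_ack=538 B_seq=538 B_ack=249
After event 5: A_seq=295 A_ack=538 B_seq=538 B_ack=295

Answer: 295 538 538 295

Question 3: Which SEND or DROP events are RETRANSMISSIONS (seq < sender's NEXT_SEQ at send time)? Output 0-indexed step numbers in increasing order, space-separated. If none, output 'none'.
Step 0: DROP seq=0 -> fresh
Step 1: SEND seq=198 -> fresh
Step 2: SEND seq=200 -> fresh
Step 3: SEND seq=0 -> retransmit
Step 4: SEND seq=368 -> fresh
Step 5: SEND seq=249 -> fresh

Answer: 3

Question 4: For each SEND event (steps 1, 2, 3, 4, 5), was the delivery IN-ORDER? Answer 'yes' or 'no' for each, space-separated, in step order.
Answer: no yes yes yes yes

Derivation:
Step 1: SEND seq=198 -> out-of-order
Step 2: SEND seq=200 -> in-order
Step 3: SEND seq=0 -> in-order
Step 4: SEND seq=368 -> in-order
Step 5: SEND seq=249 -> in-order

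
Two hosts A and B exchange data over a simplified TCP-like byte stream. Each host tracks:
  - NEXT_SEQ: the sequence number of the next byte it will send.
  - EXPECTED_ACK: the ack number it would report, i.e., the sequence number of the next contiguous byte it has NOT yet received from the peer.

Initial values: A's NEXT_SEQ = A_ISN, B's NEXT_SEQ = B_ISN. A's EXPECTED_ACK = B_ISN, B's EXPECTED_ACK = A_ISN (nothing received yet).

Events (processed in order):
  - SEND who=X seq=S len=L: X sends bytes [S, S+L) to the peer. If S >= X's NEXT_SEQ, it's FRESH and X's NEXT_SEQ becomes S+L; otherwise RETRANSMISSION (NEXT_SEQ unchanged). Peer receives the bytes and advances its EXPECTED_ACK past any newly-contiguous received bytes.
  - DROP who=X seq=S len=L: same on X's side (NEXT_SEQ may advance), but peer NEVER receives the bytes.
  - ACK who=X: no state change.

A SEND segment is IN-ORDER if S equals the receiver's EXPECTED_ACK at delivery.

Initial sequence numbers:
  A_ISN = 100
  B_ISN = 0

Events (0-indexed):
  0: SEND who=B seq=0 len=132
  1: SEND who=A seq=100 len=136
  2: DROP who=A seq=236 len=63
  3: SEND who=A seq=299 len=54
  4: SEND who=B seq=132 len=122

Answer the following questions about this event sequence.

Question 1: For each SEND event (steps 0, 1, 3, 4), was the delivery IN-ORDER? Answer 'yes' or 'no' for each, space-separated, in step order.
Step 0: SEND seq=0 -> in-order
Step 1: SEND seq=100 -> in-order
Step 3: SEND seq=299 -> out-of-order
Step 4: SEND seq=132 -> in-order

Answer: yes yes no yes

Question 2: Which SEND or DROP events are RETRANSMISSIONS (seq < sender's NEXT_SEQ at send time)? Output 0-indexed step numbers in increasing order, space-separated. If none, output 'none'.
Answer: none

Derivation:
Step 0: SEND seq=0 -> fresh
Step 1: SEND seq=100 -> fresh
Step 2: DROP seq=236 -> fresh
Step 3: SEND seq=299 -> fresh
Step 4: SEND seq=132 -> fresh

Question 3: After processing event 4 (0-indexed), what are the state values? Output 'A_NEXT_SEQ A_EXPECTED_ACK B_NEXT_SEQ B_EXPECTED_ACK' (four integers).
After event 0: A_seq=100 A_ack=132 B_seq=132 B_ack=100
After event 1: A_seq=236 A_ack=132 B_seq=132 B_ack=236
After event 2: A_seq=299 A_ack=132 B_seq=132 B_ack=236
After event 3: A_seq=353 A_ack=132 B_seq=132 B_ack=236
After event 4: A_seq=353 A_ack=254 B_seq=254 B_ack=236

353 254 254 236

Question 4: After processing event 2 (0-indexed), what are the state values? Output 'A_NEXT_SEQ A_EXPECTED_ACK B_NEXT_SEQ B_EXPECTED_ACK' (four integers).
After event 0: A_seq=100 A_ack=132 B_seq=132 B_ack=100
After event 1: A_seq=236 A_ack=132 B_seq=132 B_ack=236
After event 2: A_seq=299 A_ack=132 B_seq=132 B_ack=236

299 132 132 236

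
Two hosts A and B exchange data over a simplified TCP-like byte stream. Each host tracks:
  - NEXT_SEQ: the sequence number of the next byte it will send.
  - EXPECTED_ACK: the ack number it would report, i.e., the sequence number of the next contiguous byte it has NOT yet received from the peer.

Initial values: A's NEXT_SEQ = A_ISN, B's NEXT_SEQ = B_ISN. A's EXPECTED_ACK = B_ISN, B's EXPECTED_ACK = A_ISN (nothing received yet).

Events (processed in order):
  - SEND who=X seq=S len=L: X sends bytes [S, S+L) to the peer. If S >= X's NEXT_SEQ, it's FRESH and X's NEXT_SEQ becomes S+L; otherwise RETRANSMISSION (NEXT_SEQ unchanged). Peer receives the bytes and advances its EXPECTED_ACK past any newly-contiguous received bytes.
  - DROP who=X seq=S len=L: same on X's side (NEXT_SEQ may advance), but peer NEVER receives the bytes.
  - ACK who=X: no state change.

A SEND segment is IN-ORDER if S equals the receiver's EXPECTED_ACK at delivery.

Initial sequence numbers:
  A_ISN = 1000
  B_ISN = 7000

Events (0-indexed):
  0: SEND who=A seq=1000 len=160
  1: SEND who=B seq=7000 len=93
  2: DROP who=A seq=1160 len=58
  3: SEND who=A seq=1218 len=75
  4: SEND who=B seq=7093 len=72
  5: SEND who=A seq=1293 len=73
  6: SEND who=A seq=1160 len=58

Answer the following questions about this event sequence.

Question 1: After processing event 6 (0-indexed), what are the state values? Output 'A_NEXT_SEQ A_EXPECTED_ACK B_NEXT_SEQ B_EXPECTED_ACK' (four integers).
After event 0: A_seq=1160 A_ack=7000 B_seq=7000 B_ack=1160
After event 1: A_seq=1160 A_ack=7093 B_seq=7093 B_ack=1160
After event 2: A_seq=1218 A_ack=7093 B_seq=7093 B_ack=1160
After event 3: A_seq=1293 A_ack=7093 B_seq=7093 B_ack=1160
After event 4: A_seq=1293 A_ack=7165 B_seq=7165 B_ack=1160
After event 5: A_seq=1366 A_ack=7165 B_seq=7165 B_ack=1160
After event 6: A_seq=1366 A_ack=7165 B_seq=7165 B_ack=1366

1366 7165 7165 1366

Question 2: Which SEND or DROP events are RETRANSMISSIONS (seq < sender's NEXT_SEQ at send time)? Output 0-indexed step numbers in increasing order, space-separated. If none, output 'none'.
Step 0: SEND seq=1000 -> fresh
Step 1: SEND seq=7000 -> fresh
Step 2: DROP seq=1160 -> fresh
Step 3: SEND seq=1218 -> fresh
Step 4: SEND seq=7093 -> fresh
Step 5: SEND seq=1293 -> fresh
Step 6: SEND seq=1160 -> retransmit

Answer: 6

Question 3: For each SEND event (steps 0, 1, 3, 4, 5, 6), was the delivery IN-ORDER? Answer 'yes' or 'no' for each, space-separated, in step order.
Answer: yes yes no yes no yes

Derivation:
Step 0: SEND seq=1000 -> in-order
Step 1: SEND seq=7000 -> in-order
Step 3: SEND seq=1218 -> out-of-order
Step 4: SEND seq=7093 -> in-order
Step 5: SEND seq=1293 -> out-of-order
Step 6: SEND seq=1160 -> in-order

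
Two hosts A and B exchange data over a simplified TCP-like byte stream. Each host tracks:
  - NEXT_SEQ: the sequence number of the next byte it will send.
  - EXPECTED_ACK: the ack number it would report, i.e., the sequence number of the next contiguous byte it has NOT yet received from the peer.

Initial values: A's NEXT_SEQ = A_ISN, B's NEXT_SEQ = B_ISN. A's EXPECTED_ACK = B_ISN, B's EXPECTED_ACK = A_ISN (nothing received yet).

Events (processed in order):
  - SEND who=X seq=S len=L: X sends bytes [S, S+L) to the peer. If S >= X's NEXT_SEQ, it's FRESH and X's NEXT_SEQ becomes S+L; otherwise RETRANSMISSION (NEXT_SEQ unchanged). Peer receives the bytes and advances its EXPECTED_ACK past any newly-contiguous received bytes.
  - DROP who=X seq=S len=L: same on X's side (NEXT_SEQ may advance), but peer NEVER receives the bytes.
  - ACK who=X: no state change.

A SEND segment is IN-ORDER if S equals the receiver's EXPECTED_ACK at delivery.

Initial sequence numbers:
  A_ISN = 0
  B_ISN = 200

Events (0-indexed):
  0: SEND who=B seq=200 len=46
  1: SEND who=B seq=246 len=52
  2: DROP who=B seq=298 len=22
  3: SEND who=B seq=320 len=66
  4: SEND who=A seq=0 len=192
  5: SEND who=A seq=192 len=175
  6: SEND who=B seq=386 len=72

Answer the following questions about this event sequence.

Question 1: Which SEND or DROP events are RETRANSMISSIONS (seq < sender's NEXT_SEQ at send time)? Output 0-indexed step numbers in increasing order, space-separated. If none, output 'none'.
Step 0: SEND seq=200 -> fresh
Step 1: SEND seq=246 -> fresh
Step 2: DROP seq=298 -> fresh
Step 3: SEND seq=320 -> fresh
Step 4: SEND seq=0 -> fresh
Step 5: SEND seq=192 -> fresh
Step 6: SEND seq=386 -> fresh

Answer: none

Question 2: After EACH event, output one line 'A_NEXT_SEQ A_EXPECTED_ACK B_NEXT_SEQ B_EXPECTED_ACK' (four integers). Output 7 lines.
0 246 246 0
0 298 298 0
0 298 320 0
0 298 386 0
192 298 386 192
367 298 386 367
367 298 458 367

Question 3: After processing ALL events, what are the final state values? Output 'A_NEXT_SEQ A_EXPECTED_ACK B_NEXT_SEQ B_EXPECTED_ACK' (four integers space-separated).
After event 0: A_seq=0 A_ack=246 B_seq=246 B_ack=0
After event 1: A_seq=0 A_ack=298 B_seq=298 B_ack=0
After event 2: A_seq=0 A_ack=298 B_seq=320 B_ack=0
After event 3: A_seq=0 A_ack=298 B_seq=386 B_ack=0
After event 4: A_seq=192 A_ack=298 B_seq=386 B_ack=192
After event 5: A_seq=367 A_ack=298 B_seq=386 B_ack=367
After event 6: A_seq=367 A_ack=298 B_seq=458 B_ack=367

Answer: 367 298 458 367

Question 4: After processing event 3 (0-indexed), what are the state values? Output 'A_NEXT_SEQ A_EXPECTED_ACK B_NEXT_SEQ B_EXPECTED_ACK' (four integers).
After event 0: A_seq=0 A_ack=246 B_seq=246 B_ack=0
After event 1: A_seq=0 A_ack=298 B_seq=298 B_ack=0
After event 2: A_seq=0 A_ack=298 B_seq=320 B_ack=0
After event 3: A_seq=0 A_ack=298 B_seq=386 B_ack=0

0 298 386 0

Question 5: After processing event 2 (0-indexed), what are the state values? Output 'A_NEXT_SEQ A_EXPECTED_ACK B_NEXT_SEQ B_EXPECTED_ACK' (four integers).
After event 0: A_seq=0 A_ack=246 B_seq=246 B_ack=0
After event 1: A_seq=0 A_ack=298 B_seq=298 B_ack=0
After event 2: A_seq=0 A_ack=298 B_seq=320 B_ack=0

0 298 320 0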